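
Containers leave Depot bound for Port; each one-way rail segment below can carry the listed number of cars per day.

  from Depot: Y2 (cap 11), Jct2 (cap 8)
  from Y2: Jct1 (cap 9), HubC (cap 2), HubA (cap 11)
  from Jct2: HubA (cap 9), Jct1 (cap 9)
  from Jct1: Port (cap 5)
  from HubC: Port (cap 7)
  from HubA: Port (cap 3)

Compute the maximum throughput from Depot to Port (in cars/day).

10

Augment Depot→Y2→Jct1→Port: bottleneck 5, flow now 5.
Augment Depot→Y2→HubC→Port: bottleneck 2, flow now 7.
Augment Depot→Y2→HubA→Port: bottleneck 3, flow now 10.
No augmenting path remains; maximum flow = 10.
In the residual graph, reachable from Depot: {Depot, Y2, Jct2, Jct1, HubA}.
Min-cut edges: Y2→HubC (2), Jct1→Port (5), HubA→Port (3); capacity 2 + 5 + 3 = 10.
This cut is saturated, so no flow can exceed 10.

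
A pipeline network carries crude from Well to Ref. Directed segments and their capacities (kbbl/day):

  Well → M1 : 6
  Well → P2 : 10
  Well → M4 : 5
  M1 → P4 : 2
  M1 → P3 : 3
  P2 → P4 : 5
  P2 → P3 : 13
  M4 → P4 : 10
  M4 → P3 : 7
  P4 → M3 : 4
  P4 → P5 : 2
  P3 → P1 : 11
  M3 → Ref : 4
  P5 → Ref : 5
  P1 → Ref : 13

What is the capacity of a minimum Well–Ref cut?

17

Augment Well→M1→P4→M3→Ref: bottleneck 2, flow now 2.
Augment Well→M1→P3→P1→Ref: bottleneck 3, flow now 5.
Augment Well→P2→P4→M3→Ref: bottleneck 2, flow now 7.
Augment Well→P2→P4→P5→Ref: bottleneck 2, flow now 9.
Augment Well→P2→P3→P1→Ref: bottleneck 6, flow now 15.
Augment Well→M4→P3→P1→Ref: bottleneck 2, flow now 17.
No augmenting path remains; maximum flow = 17.
By max-flow min-cut, the minimum cut capacity equals the max flow.
In the residual graph, reachable from Well: {Well, M1, P2, M4, P4, P3}.
Min-cut edges: P4→M3 (4), P4→P5 (2), P3→P1 (11); capacity 4 + 2 + 11 = 17.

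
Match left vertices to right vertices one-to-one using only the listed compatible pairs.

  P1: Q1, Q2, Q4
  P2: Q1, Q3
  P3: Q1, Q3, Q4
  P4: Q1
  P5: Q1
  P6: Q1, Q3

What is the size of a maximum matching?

Unit-capacity flow: source→left, listed edges, right→sink; max matching = max flow.
Augmenting path P1→Q1 (+1); matched 1.
Augmenting path P2→Q3 (+1); matched 2.
Augmenting path P3→Q4 (+1); matched 3.
Augmenting path P4→Q1→P1→Q2 (+1); matched 4.
No augmenting path remains; maximum matching = 4.
König certificate: {P1, P3, Q1, Q3} is a vertex cover of size 4 (every listed pair touches it), so no matching can be larger.

4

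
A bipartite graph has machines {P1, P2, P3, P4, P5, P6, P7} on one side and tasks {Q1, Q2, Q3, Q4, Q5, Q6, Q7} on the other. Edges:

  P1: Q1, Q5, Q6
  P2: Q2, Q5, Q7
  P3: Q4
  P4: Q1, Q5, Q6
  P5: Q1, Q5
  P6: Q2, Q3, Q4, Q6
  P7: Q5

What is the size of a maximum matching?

6

Unit-capacity flow: source→left, listed edges, right→sink; max matching = max flow.
Augmenting path P1→Q1 (+1); matched 1.
Augmenting path P2→Q2 (+1); matched 2.
Augmenting path P3→Q4 (+1); matched 3.
Augmenting path P4→Q5 (+1); matched 4.
Augmenting path P6→Q3 (+1); matched 5.
Augmenting path P5→Q1→P1→Q6 (+1); matched 6.
No augmenting path remains; maximum matching = 6.
König certificate: {P2, P3, P6, Q1, Q5, Q6} is a vertex cover of size 6 (every listed pair touches it), so no matching can be larger.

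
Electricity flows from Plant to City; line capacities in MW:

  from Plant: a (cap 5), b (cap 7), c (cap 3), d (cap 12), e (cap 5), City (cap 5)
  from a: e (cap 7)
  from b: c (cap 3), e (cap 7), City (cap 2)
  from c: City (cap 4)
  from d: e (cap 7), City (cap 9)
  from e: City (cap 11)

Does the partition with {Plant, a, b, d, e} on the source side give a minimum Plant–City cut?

No — its capacity is 33, but the minimum cut has capacity 31.

Given cut capacity: 3 + 5 + 3 + 2 + 9 + 11 = 33.
Augment Plant→City: bottleneck 5, flow now 5.
Augment Plant→b→City: bottleneck 2, flow now 7.
Augment Plant→c→City: bottleneck 3, flow now 10.
Augment Plant→d→City: bottleneck 9, flow now 19.
Augment Plant→e→City: bottleneck 5, flow now 24.
Augment Plant→a→e→City: bottleneck 5, flow now 29.
Augment Plant→b→c→City: bottleneck 1, flow now 30.
Augment Plant→b→e→City: bottleneck 1, flow now 31.
No augmenting path remains; maximum flow = 31.
In the residual graph, reachable from Plant: {Plant, a, b, c, d, e}.
Min-cut edges: Plant→City (5), b→City (2), c→City (4), d→City (9), e→City (11); capacity 5 + 2 + 4 + 9 + 11 = 31.
Cut capacity 33 exceeds the max flow 31, so it is not minimum.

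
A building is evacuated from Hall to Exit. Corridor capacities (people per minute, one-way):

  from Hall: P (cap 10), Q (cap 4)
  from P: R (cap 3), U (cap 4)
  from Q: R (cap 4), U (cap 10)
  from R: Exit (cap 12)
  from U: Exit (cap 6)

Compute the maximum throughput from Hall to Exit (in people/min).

11

Augment Hall→P→R→Exit: bottleneck 3, flow now 3.
Augment Hall→P→U→Exit: bottleneck 4, flow now 7.
Augment Hall→Q→R→Exit: bottleneck 4, flow now 11.
No augmenting path remains; maximum flow = 11.
In the residual graph, reachable from Hall: {Hall, P}.
Min-cut edges: Hall→Q (4), P→R (3), P→U (4); capacity 4 + 3 + 4 = 11.
This cut is saturated, so no flow can exceed 11.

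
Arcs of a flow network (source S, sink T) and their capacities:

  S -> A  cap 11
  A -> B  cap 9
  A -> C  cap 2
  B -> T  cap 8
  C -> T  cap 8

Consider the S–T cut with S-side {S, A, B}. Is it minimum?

Given cut capacity: 2 + 8 = 10.
Augment S→A→B→T: bottleneck 8, flow now 8.
Augment S→A→C→T: bottleneck 2, flow now 10.
No augmenting path remains; maximum flow = 10.
Cut capacity 10 equals the max flow, so it is a minimum cut.

Yes — it is a minimum cut (capacity 10).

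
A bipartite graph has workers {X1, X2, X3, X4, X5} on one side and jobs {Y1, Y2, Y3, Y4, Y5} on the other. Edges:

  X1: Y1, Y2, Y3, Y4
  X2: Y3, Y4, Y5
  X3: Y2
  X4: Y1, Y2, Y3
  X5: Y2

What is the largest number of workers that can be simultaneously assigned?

4

Unit-capacity flow: source→left, listed edges, right→sink; max matching = max flow.
Augmenting path X1→Y1 (+1); matched 1.
Augmenting path X2→Y3 (+1); matched 2.
Augmenting path X3→Y2 (+1); matched 3.
Augmenting path X4→Y1→X1→Y4 (+1); matched 4.
No augmenting path remains; maximum matching = 4.
König certificate: {X1, X2, X4, Y2} is a vertex cover of size 4 (every listed pair touches it), so no matching can be larger.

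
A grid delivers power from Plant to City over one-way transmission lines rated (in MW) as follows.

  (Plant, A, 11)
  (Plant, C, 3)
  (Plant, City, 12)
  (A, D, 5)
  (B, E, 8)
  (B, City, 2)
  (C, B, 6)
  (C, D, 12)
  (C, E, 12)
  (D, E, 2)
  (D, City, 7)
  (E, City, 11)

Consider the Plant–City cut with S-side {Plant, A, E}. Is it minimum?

No — its capacity is 31, but the minimum cut has capacity 20.

Given cut capacity: 3 + 12 + 5 + 11 = 31.
Augment Plant→City: bottleneck 12, flow now 12.
Augment Plant→A→D→City: bottleneck 5, flow now 17.
Augment Plant→C→B→City: bottleneck 2, flow now 19.
Augment Plant→C→D→City: bottleneck 1, flow now 20.
No augmenting path remains; maximum flow = 20.
In the residual graph, reachable from Plant: {Plant, A}.
Min-cut edges: Plant→C (3), Plant→City (12), A→D (5); capacity 3 + 12 + 5 = 20.
Cut capacity 31 exceeds the max flow 20, so it is not minimum.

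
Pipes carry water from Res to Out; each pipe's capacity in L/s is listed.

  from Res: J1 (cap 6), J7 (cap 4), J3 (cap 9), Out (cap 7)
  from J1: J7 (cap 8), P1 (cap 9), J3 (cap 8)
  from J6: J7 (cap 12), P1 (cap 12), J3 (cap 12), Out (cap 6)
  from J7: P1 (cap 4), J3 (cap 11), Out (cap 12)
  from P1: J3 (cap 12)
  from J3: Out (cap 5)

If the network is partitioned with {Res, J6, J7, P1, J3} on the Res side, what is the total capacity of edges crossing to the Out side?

36

Edges leaving {Res, J6, J7, P1, J3}: Res→J1 (6), Res→Out (7), J6→Out (6), J7→Out (12), J3→Out (5).
Cut capacity = 6 + 7 + 6 + 12 + 5 = 36.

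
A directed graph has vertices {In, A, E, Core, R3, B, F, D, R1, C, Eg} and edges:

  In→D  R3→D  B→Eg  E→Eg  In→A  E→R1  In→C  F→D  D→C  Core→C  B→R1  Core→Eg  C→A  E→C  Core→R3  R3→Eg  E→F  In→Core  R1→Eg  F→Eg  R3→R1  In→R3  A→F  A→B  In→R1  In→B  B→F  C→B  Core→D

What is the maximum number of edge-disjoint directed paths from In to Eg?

5

Assign every edge capacity 1; by Menger, the answer equals the max flow.
Path In→Core→Eg (+1); total 1.
Path In→R3→Eg (+1); total 2.
Path In→B→Eg (+1); total 3.
Path In→R1→Eg (+1); total 4.
Path In→A→F→Eg (+1); total 5.
No residual In→Eg path; max flow = 5.
Certifying cut of size 5: {B→Eg, F→Eg, In→Core, In→R3, R1→Eg}.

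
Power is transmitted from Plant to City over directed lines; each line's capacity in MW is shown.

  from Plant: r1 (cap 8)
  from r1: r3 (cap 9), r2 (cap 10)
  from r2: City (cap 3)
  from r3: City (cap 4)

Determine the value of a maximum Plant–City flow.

7

Augment Plant→r1→r2→City: bottleneck 3, flow now 3.
Augment Plant→r1→r3→City: bottleneck 4, flow now 7.
No augmenting path remains; maximum flow = 7.
In the residual graph, reachable from Plant: {Plant, r1, r2, r3}.
Min-cut edges: r2→City (3), r3→City (4); capacity 3 + 4 = 7.
This cut is saturated, so no flow can exceed 7.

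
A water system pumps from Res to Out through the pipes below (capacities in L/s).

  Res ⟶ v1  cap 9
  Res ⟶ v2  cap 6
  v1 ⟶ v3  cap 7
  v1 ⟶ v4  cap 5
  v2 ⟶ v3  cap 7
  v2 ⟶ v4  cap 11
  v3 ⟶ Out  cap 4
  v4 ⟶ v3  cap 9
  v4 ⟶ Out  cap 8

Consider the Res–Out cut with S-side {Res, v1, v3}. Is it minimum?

No — its capacity is 15, but the minimum cut has capacity 12.

Given cut capacity: 6 + 5 + 4 = 15.
Augment Res→v1→v3→Out: bottleneck 4, flow now 4.
Augment Res→v1→v4→Out: bottleneck 5, flow now 9.
Augment Res→v2→v4→Out: bottleneck 3, flow now 12.
No augmenting path remains; maximum flow = 12.
In the residual graph, reachable from Res: {Res, v1, v2, v3, v4}.
Min-cut edges: v3→Out (4), v4→Out (8); capacity 4 + 8 = 12.
Cut capacity 15 exceeds the max flow 12, so it is not minimum.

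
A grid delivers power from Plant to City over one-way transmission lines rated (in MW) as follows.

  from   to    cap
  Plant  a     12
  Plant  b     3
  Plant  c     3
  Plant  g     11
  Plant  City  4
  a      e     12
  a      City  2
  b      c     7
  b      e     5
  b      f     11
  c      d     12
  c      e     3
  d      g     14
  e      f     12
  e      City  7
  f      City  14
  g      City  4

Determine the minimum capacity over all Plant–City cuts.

26

Augment Plant→City: bottleneck 4, flow now 4.
Augment Plant→a→City: bottleneck 2, flow now 6.
Augment Plant→g→City: bottleneck 4, flow now 10.
Augment Plant→a→e→City: bottleneck 7, flow now 17.
Augment Plant→b→f→City: bottleneck 3, flow now 20.
Augment Plant→a→e→f→City: bottleneck 3, flow now 23.
Augment Plant→c→e→f→City: bottleneck 3, flow now 26.
No augmenting path remains; maximum flow = 26.
By max-flow min-cut, the minimum cut capacity equals the max flow.
In the residual graph, reachable from Plant: {Plant, g}.
Min-cut edges: Plant→a (12), Plant→b (3), Plant→c (3), Plant→City (4), g→City (4); capacity 12 + 3 + 3 + 4 + 4 = 26.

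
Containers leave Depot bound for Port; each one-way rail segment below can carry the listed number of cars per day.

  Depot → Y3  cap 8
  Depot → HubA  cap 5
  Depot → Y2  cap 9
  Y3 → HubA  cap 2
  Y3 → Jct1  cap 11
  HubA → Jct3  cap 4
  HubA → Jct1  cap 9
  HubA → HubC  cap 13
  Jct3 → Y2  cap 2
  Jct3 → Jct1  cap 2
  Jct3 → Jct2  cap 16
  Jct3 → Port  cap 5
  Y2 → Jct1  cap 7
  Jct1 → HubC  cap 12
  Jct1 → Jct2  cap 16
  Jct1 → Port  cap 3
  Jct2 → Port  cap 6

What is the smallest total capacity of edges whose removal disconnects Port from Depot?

Augment Depot→Y3→Jct1→Port: bottleneck 3, flow now 3.
Augment Depot→HubA→Jct3→Port: bottleneck 4, flow now 7.
Augment Depot→Y3→Jct1→Jct2→Port: bottleneck 5, flow now 12.
Augment Depot→HubA→Jct1→Jct2→Port: bottleneck 1, flow now 13.
No augmenting path remains; maximum flow = 13.
By max-flow min-cut, the minimum cut capacity equals the max flow.
In the residual graph, reachable from Depot: {Depot, Y3, HubA, Y2, Jct1, HubC, Jct2}.
Min-cut edges: HubA→Jct3 (4), Jct1→Port (3), Jct2→Port (6); capacity 4 + 3 + 6 = 13.

13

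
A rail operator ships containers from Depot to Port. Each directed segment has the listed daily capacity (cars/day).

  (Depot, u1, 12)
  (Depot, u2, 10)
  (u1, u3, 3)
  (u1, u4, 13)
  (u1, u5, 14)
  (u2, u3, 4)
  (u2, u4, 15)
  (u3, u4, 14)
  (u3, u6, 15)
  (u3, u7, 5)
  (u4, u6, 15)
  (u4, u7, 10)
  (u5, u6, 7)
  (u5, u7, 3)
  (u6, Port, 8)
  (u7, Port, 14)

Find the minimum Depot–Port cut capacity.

22

Augment Depot→u1→u3→u6→Port: bottleneck 3, flow now 3.
Augment Depot→u1→u4→u6→Port: bottleneck 5, flow now 8.
Augment Depot→u1→u4→u7→Port: bottleneck 4, flow now 12.
Augment Depot→u2→u3→u7→Port: bottleneck 4, flow now 16.
Augment Depot→u2→u4→u7→Port: bottleneck 6, flow now 22.
No augmenting path remains; maximum flow = 22.
By max-flow min-cut, the minimum cut capacity equals the max flow.
In the residual graph, reachable from Depot: {Depot}.
Min-cut edges: Depot→u1 (12), Depot→u2 (10); capacity 12 + 10 = 22.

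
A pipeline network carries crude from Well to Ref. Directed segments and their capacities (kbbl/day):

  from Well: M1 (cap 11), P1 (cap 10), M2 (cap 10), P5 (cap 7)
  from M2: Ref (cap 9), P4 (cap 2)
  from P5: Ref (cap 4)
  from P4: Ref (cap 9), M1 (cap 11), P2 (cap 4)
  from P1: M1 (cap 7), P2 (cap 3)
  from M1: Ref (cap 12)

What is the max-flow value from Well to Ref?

Augment Well→M2→Ref: bottleneck 9, flow now 9.
Augment Well→P5→Ref: bottleneck 4, flow now 13.
Augment Well→M1→Ref: bottleneck 11, flow now 24.
Augment Well→M2→P4→Ref: bottleneck 1, flow now 25.
Augment Well→P1→M1→Ref: bottleneck 1, flow now 26.
No augmenting path remains; maximum flow = 26.
In the residual graph, reachable from Well: {Well, P5, P1, P2, M1}.
Min-cut edges: Well→M2 (10), P5→Ref (4), M1→Ref (12); capacity 10 + 4 + 12 = 26.
This cut is saturated, so no flow can exceed 26.

26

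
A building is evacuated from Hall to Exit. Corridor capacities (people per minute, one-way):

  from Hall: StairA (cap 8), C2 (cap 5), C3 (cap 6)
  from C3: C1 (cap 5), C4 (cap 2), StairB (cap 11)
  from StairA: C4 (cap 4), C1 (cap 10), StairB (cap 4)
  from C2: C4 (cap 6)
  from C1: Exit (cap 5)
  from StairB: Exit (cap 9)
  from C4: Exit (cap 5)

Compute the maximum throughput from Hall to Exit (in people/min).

19

Augment Hall→C3→C1→Exit: bottleneck 5, flow now 5.
Augment Hall→C3→StairB→Exit: bottleneck 1, flow now 6.
Augment Hall→StairA→StairB→Exit: bottleneck 4, flow now 10.
Augment Hall→StairA→C4→Exit: bottleneck 4, flow now 14.
Augment Hall→C2→C4→Exit: bottleneck 1, flow now 15.
Augment Hall→C2→C4→StairA→C1→C3→StairB→Exit: bottleneck 4, flow now 19. (uses reverse residual edge)
No augmenting path remains; maximum flow = 19.
In the residual graph, reachable from Hall: {Hall}.
Min-cut edges: Hall→C3 (6), Hall→StairA (8), Hall→C2 (5); capacity 6 + 8 + 5 = 19.
This cut is saturated, so no flow can exceed 19.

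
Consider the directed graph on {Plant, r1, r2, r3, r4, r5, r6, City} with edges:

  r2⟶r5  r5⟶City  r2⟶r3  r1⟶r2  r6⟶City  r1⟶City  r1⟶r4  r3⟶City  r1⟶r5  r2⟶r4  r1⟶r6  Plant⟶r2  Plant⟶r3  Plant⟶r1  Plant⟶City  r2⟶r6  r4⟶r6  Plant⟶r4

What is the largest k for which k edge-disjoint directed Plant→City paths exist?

Assign every edge capacity 1; by Menger, the answer equals the max flow.
Path Plant→City (+1); total 1.
Path Plant→r1→City (+1); total 2.
Path Plant→r3→City (+1); total 3.
Path Plant→r2→r5→City (+1); total 4.
Path Plant→r4→r6→City (+1); total 5.
No residual Plant→City path; max flow = 5.
Certifying cut of size 5: {Plant→City, Plant→r1, Plant→r2, Plant→r3, Plant→r4}.

5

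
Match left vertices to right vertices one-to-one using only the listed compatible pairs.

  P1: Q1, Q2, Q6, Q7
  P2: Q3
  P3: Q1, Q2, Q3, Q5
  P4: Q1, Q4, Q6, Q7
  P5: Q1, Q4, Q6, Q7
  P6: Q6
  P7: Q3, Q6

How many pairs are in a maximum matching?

Unit-capacity flow: source→left, listed edges, right→sink; max matching = max flow.
Augmenting path P1→Q1 (+1); matched 1.
Augmenting path P2→Q3 (+1); matched 2.
Augmenting path P3→Q2 (+1); matched 3.
Augmenting path P4→Q4 (+1); matched 4.
Augmenting path P5→Q6 (+1); matched 5.
Augmenting path P6→Q6→P5→Q7 (+1); matched 6.
No augmenting path remains; maximum matching = 6.
König certificate: {P1, P3, P4, P5, Q3, Q6} is a vertex cover of size 6 (every listed pair touches it), so no matching can be larger.

6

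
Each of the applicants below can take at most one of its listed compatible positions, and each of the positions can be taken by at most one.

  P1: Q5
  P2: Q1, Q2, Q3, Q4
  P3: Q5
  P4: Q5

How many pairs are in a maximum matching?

Unit-capacity flow: source→left, listed edges, right→sink; max matching = max flow.
Augmenting path P1→Q5 (+1); matched 1.
Augmenting path P2→Q1 (+1); matched 2.
No augmenting path remains; maximum matching = 2.
König certificate: {P2, Q5} is a vertex cover of size 2 (every listed pair touches it), so no matching can be larger.

2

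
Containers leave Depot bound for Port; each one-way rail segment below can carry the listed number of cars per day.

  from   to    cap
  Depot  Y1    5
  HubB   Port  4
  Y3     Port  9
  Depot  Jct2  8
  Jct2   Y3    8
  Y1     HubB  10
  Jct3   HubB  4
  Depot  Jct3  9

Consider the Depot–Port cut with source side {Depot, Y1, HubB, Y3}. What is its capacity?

30

Edges leaving {Depot, Y1, HubB, Y3}: Depot→Jct2 (8), Depot→Jct3 (9), HubB→Port (4), Y3→Port (9).
Cut capacity = 8 + 9 + 4 + 9 = 30.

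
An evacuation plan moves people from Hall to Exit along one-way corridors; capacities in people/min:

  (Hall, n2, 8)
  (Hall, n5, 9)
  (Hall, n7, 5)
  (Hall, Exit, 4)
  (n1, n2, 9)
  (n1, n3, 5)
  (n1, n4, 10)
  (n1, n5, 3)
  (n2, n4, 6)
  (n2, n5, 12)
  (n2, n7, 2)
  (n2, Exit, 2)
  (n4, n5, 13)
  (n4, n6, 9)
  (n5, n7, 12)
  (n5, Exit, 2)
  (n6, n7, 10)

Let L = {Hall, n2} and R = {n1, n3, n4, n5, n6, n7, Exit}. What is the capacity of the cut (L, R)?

Edges leaving {Hall, n2}: Hall→n5 (9), Hall→n7 (5), Hall→Exit (4), n2→n4 (6), n2→n5 (12), n2→n7 (2), n2→Exit (2).
Cut capacity = 9 + 5 + 4 + 6 + 12 + 2 + 2 = 40.

40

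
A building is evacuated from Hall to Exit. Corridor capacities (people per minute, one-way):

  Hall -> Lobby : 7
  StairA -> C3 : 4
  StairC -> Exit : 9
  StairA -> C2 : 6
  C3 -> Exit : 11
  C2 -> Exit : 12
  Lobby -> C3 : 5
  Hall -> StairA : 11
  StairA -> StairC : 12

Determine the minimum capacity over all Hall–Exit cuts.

16

Augment Hall→StairA→C3→Exit: bottleneck 4, flow now 4.
Augment Hall→StairA→StairC→Exit: bottleneck 7, flow now 11.
Augment Hall→Lobby→C3→Exit: bottleneck 5, flow now 16.
No augmenting path remains; maximum flow = 16.
By max-flow min-cut, the minimum cut capacity equals the max flow.
In the residual graph, reachable from Hall: {Hall, Lobby}.
Min-cut edges: Hall→StairA (11), Lobby→C3 (5); capacity 11 + 5 = 16.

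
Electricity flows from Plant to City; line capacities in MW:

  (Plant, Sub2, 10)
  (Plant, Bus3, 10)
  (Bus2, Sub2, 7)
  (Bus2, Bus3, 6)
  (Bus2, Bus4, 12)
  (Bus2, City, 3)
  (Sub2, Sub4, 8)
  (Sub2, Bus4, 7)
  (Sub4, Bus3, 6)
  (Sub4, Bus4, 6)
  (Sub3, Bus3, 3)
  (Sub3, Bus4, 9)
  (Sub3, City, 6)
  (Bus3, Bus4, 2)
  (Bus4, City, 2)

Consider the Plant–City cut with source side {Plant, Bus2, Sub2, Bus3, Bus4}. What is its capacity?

Edges leaving {Plant, Bus2, Sub2, Bus3, Bus4}: Bus2→City (3), Sub2→Sub4 (8), Bus4→City (2).
Cut capacity = 3 + 8 + 2 = 13.

13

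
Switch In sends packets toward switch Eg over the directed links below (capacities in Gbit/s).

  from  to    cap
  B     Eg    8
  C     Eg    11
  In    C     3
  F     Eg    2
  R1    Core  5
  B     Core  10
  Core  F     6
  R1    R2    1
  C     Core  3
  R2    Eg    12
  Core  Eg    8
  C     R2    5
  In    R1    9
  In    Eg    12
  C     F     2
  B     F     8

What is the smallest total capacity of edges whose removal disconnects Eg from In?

21

Augment In→Eg: bottleneck 12, flow now 12.
Augment In→C→Eg: bottleneck 3, flow now 15.
Augment In→R1→R2→Eg: bottleneck 1, flow now 16.
Augment In→R1→Core→Eg: bottleneck 5, flow now 21.
No augmenting path remains; maximum flow = 21.
By max-flow min-cut, the minimum cut capacity equals the max flow.
In the residual graph, reachable from In: {In, R1}.
Min-cut edges: In→C (3), In→Eg (12), R1→R2 (1), R1→Core (5); capacity 3 + 12 + 1 + 5 = 21.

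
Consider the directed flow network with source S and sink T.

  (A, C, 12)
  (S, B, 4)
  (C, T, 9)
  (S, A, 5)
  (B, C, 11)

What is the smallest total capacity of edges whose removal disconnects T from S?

Augment S→A→C→T: bottleneck 5, flow now 5.
Augment S→B→C→T: bottleneck 4, flow now 9.
No augmenting path remains; maximum flow = 9.
By max-flow min-cut, the minimum cut capacity equals the max flow.
In the residual graph, reachable from S: {S}.
Min-cut edges: S→A (5), S→B (4); capacity 5 + 4 = 9.

9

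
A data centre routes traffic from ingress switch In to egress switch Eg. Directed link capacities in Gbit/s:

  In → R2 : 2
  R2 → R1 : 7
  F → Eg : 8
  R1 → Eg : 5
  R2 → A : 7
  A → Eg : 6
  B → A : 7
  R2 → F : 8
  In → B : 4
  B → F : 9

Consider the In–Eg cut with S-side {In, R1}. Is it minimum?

Given cut capacity: 2 + 4 + 5 = 11.
Augment In→R2→A→Eg: bottleneck 2, flow now 2.
Augment In→B→A→Eg: bottleneck 4, flow now 6.
No augmenting path remains; maximum flow = 6.
In the residual graph, reachable from In: {In}.
Min-cut edges: In→R2 (2), In→B (4); capacity 2 + 4 = 6.
Cut capacity 11 exceeds the max flow 6, so it is not minimum.

No — its capacity is 11, but the minimum cut has capacity 6.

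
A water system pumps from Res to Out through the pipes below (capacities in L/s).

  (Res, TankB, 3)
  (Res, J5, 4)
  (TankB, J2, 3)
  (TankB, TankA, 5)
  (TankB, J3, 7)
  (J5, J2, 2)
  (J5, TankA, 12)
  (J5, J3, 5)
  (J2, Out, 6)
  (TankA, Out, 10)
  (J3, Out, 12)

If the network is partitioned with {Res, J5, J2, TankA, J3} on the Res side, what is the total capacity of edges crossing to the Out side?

31

Edges leaving {Res, J5, J2, TankA, J3}: Res→TankB (3), J2→Out (6), TankA→Out (10), J3→Out (12).
Cut capacity = 3 + 6 + 10 + 12 = 31.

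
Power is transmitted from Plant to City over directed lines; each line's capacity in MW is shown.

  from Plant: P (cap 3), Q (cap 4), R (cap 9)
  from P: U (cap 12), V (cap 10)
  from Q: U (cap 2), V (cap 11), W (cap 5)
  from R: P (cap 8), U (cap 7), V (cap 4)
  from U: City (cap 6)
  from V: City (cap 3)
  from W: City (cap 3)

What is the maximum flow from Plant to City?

Augment Plant→P→U→City: bottleneck 3, flow now 3.
Augment Plant→Q→U→City: bottleneck 2, flow now 5.
Augment Plant→Q→V→City: bottleneck 2, flow now 7.
Augment Plant→R→U→City: bottleneck 1, flow now 8.
Augment Plant→R→V→City: bottleneck 1, flow now 9.
Augment Plant→R→U→Q→W→City: bottleneck 2, flow now 11. (uses reverse residual edge)
Augment Plant→R→V→Q→W→City: bottleneck 1, flow now 12. (uses reverse residual edge)
No augmenting path remains; maximum flow = 12.
In the residual graph, reachable from Plant: {Plant, P, Q, R, U, V, W}.
Min-cut edges: U→City (6), V→City (3), W→City (3); capacity 6 + 3 + 3 = 12.
This cut is saturated, so no flow can exceed 12.

12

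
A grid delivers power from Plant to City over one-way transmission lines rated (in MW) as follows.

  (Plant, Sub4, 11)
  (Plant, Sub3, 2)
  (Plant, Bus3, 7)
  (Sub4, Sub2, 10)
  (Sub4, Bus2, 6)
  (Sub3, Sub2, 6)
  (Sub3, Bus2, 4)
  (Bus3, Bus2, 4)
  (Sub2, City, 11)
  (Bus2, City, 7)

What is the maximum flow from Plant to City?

Augment Plant→Sub4→Sub2→City: bottleneck 10, flow now 10.
Augment Plant→Sub4→Bus2→City: bottleneck 1, flow now 11.
Augment Plant→Sub3→Sub2→City: bottleneck 1, flow now 12.
Augment Plant→Sub3→Bus2→City: bottleneck 1, flow now 13.
Augment Plant→Bus3→Bus2→City: bottleneck 4, flow now 17.
No augmenting path remains; maximum flow = 17.
In the residual graph, reachable from Plant: {Plant, Bus3}.
Min-cut edges: Plant→Sub4 (11), Plant→Sub3 (2), Bus3→Bus2 (4); capacity 11 + 2 + 4 = 17.
This cut is saturated, so no flow can exceed 17.

17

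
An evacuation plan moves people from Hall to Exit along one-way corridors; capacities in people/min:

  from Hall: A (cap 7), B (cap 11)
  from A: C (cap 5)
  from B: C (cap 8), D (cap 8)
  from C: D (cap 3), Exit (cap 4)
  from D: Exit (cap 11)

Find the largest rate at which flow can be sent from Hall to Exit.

15

Augment Hall→A→C→Exit: bottleneck 4, flow now 4.
Augment Hall→B→D→Exit: bottleneck 8, flow now 12.
Augment Hall→A→C→D→Exit: bottleneck 1, flow now 13.
Augment Hall→B→C→D→Exit: bottleneck 2, flow now 15.
No augmenting path remains; maximum flow = 15.
In the residual graph, reachable from Hall: {Hall, A, B, C}.
Min-cut edges: B→D (8), C→D (3), C→Exit (4); capacity 8 + 3 + 4 = 15.
This cut is saturated, so no flow can exceed 15.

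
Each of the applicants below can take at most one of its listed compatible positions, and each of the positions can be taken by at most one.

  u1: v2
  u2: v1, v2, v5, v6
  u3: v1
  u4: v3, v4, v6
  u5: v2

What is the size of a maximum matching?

4

Unit-capacity flow: source→left, listed edges, right→sink; max matching = max flow.
Augmenting path u1→v2 (+1); matched 1.
Augmenting path u2→v1 (+1); matched 2.
Augmenting path u4→v3 (+1); matched 3.
Augmenting path u3→v1→u2→v5 (+1); matched 4.
No augmenting path remains; maximum matching = 4.
König certificate: {u2, u3, u4, v2} is a vertex cover of size 4 (every listed pair touches it), so no matching can be larger.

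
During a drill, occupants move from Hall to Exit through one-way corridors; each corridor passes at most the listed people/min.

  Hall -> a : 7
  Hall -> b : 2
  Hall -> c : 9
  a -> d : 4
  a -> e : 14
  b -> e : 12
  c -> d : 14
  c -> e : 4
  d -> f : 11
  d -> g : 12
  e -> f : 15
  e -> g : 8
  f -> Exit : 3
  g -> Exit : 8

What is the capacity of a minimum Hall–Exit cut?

Augment Hall→a→d→f→Exit: bottleneck 3, flow now 3.
Augment Hall→a→d→g→Exit: bottleneck 1, flow now 4.
Augment Hall→a→e→g→Exit: bottleneck 3, flow now 7.
Augment Hall→b→e→g→Exit: bottleneck 2, flow now 9.
Augment Hall→c→d→g→Exit: bottleneck 2, flow now 11.
No augmenting path remains; maximum flow = 11.
By max-flow min-cut, the minimum cut capacity equals the max flow.
In the residual graph, reachable from Hall: {Hall, a, b, c, d, e, f, g}.
Min-cut edges: f→Exit (3), g→Exit (8); capacity 3 + 8 = 11.

11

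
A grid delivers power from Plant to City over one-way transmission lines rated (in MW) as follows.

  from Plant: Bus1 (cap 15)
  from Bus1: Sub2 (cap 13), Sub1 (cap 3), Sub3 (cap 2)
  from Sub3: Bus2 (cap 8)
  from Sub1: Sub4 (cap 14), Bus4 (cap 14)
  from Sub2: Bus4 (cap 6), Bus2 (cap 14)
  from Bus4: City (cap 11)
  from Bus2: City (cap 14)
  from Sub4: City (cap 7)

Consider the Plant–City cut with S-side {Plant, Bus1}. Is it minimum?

No — its capacity is 18, but the minimum cut has capacity 15.

Given cut capacity: 2 + 3 + 13 = 18.
Augment Plant→Bus1→Sub3→Bus2→City: bottleneck 2, flow now 2.
Augment Plant→Bus1→Sub1→Bus4→City: bottleneck 3, flow now 5.
Augment Plant→Bus1→Sub2→Bus4→City: bottleneck 6, flow now 11.
Augment Plant→Bus1→Sub2→Bus2→City: bottleneck 4, flow now 15.
No augmenting path remains; maximum flow = 15.
In the residual graph, reachable from Plant: {Plant}.
Min-cut edges: Plant→Bus1 (15); capacity 15 = 15.
Cut capacity 18 exceeds the max flow 15, so it is not minimum.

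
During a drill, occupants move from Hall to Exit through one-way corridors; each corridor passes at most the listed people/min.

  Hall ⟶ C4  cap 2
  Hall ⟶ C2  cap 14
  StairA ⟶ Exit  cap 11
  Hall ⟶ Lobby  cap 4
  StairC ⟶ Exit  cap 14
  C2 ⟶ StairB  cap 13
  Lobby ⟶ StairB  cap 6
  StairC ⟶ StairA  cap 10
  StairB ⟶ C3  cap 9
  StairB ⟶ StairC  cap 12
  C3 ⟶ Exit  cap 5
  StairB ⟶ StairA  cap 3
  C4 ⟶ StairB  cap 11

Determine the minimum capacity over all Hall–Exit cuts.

19

Augment Hall→C2→StairB→C3→Exit: bottleneck 5, flow now 5.
Augment Hall→C2→StairB→StairA→Exit: bottleneck 3, flow now 8.
Augment Hall→C2→StairB→StairC→Exit: bottleneck 5, flow now 13.
Augment Hall→C4→StairB→StairC→Exit: bottleneck 2, flow now 15.
Augment Hall→Lobby→StairB→StairC→Exit: bottleneck 4, flow now 19.
No augmenting path remains; maximum flow = 19.
By max-flow min-cut, the minimum cut capacity equals the max flow.
In the residual graph, reachable from Hall: {Hall, C2}.
Min-cut edges: Hall→C4 (2), Hall→Lobby (4), C2→StairB (13); capacity 2 + 4 + 13 = 19.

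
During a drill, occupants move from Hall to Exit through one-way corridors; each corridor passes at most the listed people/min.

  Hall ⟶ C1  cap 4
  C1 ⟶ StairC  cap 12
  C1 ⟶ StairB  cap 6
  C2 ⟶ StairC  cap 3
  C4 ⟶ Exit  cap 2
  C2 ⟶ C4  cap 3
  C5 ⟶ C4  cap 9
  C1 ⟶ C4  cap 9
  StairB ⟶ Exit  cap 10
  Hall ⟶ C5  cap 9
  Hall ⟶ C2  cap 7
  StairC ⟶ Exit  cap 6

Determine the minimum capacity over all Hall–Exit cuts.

Augment Hall→C2→C4→Exit: bottleneck 2, flow now 2.
Augment Hall→C2→StairC→Exit: bottleneck 3, flow now 5.
Augment Hall→C1→StairB→Exit: bottleneck 4, flow now 9.
No augmenting path remains; maximum flow = 9.
By max-flow min-cut, the minimum cut capacity equals the max flow.
In the residual graph, reachable from Hall: {Hall, C2, C5, C4}.
Min-cut edges: Hall→C1 (4), C2→StairC (3), C4→Exit (2); capacity 4 + 3 + 2 = 9.

9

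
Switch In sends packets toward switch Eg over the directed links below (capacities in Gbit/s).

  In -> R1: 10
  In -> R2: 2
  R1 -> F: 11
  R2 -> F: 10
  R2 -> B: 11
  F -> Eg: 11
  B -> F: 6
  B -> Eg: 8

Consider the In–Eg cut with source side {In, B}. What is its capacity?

26

Edges leaving {In, B}: In→R1 (10), In→R2 (2), B→F (6), B→Eg (8).
Cut capacity = 10 + 2 + 6 + 8 = 26.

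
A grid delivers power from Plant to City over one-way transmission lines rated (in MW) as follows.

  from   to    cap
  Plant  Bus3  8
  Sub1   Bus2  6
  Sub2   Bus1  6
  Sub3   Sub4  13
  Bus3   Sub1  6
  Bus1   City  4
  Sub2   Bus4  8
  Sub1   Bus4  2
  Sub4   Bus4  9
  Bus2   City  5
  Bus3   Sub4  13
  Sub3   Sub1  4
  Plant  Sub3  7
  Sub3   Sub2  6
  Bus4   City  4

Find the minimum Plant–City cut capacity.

Augment Plant→Sub3→Sub2→Bus1→City: bottleneck 4, flow now 4.
Augment Plant→Sub3→Sub2→Bus4→City: bottleneck 2, flow now 6.
Augment Plant→Sub3→Sub1→Bus4→City: bottleneck 1, flow now 7.
Augment Plant→Bus3→Sub1→Bus4→City: bottleneck 1, flow now 8.
Augment Plant→Bus3→Sub1→Bus2→City: bottleneck 5, flow now 13.
No augmenting path remains; maximum flow = 13.
By max-flow min-cut, the minimum cut capacity equals the max flow.
In the residual graph, reachable from Plant: {Plant, Sub3, Bus3, Sub2, Sub1, Sub4, Bus1, Bus4, Bus2}.
Min-cut edges: Bus1→City (4), Bus4→City (4), Bus2→City (5); capacity 4 + 4 + 5 = 13.

13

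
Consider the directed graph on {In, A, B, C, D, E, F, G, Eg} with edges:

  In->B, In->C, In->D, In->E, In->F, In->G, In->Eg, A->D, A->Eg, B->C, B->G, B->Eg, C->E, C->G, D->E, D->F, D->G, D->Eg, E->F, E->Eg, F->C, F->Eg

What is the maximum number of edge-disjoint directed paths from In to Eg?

Assign every edge capacity 1; by Menger, the answer equals the max flow.
Path In→Eg (+1); total 1.
Path In→B→Eg (+1); total 2.
Path In→D→Eg (+1); total 3.
Path In→E→Eg (+1); total 4.
Path In→F→Eg (+1); total 5.
No residual In→Eg path; max flow = 5.
Certifying cut of size 5: {E→Eg, F→Eg, In→B, In→D, In→Eg}.

5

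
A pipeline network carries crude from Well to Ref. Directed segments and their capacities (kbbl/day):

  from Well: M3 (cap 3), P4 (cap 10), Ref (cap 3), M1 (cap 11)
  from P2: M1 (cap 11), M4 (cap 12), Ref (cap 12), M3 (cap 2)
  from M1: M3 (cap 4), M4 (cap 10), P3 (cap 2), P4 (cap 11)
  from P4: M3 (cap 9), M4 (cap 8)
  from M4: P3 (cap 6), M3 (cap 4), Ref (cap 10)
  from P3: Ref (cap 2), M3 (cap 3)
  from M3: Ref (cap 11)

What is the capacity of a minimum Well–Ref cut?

Augment Well→Ref: bottleneck 3, flow now 3.
Augment Well→M3→Ref: bottleneck 3, flow now 6.
Augment Well→M1→M4→Ref: bottleneck 10, flow now 16.
Augment Well→M1→P3→Ref: bottleneck 1, flow now 17.
Augment Well→P4→M3→Ref: bottleneck 8, flow now 25.
Augment Well→P4→M4→P3→Ref: bottleneck 1, flow now 26.
No augmenting path remains; maximum flow = 26.
By max-flow min-cut, the minimum cut capacity equals the max flow.
In the residual graph, reachable from Well: {Well, M1, P4, M4, P3, M3}.
Min-cut edges: Well→Ref (3), M4→Ref (10), P3→Ref (2), M3→Ref (11); capacity 3 + 10 + 2 + 11 = 26.

26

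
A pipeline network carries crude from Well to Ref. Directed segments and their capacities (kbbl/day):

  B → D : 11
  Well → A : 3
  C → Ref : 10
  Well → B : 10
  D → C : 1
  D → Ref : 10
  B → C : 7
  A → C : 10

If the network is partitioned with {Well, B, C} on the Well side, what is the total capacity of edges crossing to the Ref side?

24

Edges leaving {Well, B, C}: Well→A (3), B→D (11), C→Ref (10).
Cut capacity = 3 + 11 + 10 = 24.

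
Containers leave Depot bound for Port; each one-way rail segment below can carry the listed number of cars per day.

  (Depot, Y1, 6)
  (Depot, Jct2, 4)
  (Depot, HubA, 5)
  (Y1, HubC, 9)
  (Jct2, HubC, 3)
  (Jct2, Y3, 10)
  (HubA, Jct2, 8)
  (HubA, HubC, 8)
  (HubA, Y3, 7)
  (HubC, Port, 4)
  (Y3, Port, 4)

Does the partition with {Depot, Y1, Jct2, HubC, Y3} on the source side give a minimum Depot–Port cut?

No — its capacity is 13, but the minimum cut has capacity 8.

Given cut capacity: 5 + 4 + 4 = 13.
Augment Depot→Y1→HubC→Port: bottleneck 4, flow now 4.
Augment Depot→Jct2→Y3→Port: bottleneck 4, flow now 8.
No augmenting path remains; maximum flow = 8.
In the residual graph, reachable from Depot: {Depot, Y1, Jct2, HubA, HubC, Y3}.
Min-cut edges: HubC→Port (4), Y3→Port (4); capacity 4 + 4 = 8.
Cut capacity 13 exceeds the max flow 8, so it is not minimum.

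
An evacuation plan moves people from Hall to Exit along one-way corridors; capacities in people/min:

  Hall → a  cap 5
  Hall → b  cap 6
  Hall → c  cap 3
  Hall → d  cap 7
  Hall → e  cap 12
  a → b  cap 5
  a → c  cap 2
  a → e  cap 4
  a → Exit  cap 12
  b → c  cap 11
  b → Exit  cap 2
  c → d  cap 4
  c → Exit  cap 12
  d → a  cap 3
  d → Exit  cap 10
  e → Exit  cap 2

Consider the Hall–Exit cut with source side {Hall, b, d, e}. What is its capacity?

Edges leaving {Hall, b, d, e}: Hall→a (5), Hall→c (3), b→c (11), b→Exit (2), d→a (3), d→Exit (10), e→Exit (2).
Cut capacity = 5 + 3 + 11 + 2 + 3 + 10 + 2 = 36.

36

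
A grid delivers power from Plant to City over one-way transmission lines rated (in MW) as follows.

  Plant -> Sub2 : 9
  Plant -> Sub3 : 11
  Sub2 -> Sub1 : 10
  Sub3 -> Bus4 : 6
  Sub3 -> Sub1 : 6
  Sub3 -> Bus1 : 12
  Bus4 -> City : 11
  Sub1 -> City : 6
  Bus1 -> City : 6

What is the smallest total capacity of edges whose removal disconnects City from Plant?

17

Augment Plant→Sub2→Sub1→City: bottleneck 6, flow now 6.
Augment Plant→Sub3→Bus4→City: bottleneck 6, flow now 12.
Augment Plant→Sub3→Bus1→City: bottleneck 5, flow now 17.
No augmenting path remains; maximum flow = 17.
By max-flow min-cut, the minimum cut capacity equals the max flow.
In the residual graph, reachable from Plant: {Plant, Sub2, Sub1}.
Min-cut edges: Plant→Sub3 (11), Sub1→City (6); capacity 11 + 6 = 17.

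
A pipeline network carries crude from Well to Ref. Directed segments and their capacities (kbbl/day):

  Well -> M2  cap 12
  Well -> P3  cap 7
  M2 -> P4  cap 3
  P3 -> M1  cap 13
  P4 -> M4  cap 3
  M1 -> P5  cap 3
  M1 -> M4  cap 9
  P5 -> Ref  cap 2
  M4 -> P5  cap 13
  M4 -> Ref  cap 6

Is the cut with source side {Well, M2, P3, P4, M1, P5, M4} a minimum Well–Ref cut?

Given cut capacity: 2 + 6 = 8.
Augment Well→M2→P4→M4→Ref: bottleneck 3, flow now 3.
Augment Well→P3→M1→P5→Ref: bottleneck 2, flow now 5.
Augment Well→P3→M1→M4→Ref: bottleneck 3, flow now 8.
No augmenting path remains; maximum flow = 8.
Cut capacity 8 equals the max flow, so it is a minimum cut.

Yes — it is a minimum cut (capacity 8).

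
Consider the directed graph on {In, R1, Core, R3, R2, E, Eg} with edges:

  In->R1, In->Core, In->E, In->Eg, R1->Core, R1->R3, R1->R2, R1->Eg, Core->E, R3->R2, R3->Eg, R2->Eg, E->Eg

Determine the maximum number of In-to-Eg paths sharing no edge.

Assign every edge capacity 1; by Menger, the answer equals the max flow.
Path In→Eg (+1); total 1.
Path In→R1→Eg (+1); total 2.
Path In→E→Eg (+1); total 3.
No residual In→Eg path; max flow = 3.
Certifying cut of size 3: {E→Eg, In→Eg, In→R1}.

3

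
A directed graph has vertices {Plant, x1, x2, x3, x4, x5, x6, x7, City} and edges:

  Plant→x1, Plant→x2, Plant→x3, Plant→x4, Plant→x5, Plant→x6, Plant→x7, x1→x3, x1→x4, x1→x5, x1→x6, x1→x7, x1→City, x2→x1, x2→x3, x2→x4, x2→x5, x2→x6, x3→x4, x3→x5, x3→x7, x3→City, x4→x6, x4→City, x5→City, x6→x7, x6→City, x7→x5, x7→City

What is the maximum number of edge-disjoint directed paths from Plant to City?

Assign every edge capacity 1; by Menger, the answer equals the max flow.
Path Plant→x1→City (+1); total 1.
Path Plant→x3→City (+1); total 2.
Path Plant→x4→City (+1); total 3.
Path Plant→x5→City (+1); total 4.
Path Plant→x6→City (+1); total 5.
Path Plant→x7→City (+1); total 6.
No residual Plant→City path; max flow = 6.
Certifying cut of size 6: {x1→City, x3→City, x4→City, x5→City, x6→City, x7→City}.

6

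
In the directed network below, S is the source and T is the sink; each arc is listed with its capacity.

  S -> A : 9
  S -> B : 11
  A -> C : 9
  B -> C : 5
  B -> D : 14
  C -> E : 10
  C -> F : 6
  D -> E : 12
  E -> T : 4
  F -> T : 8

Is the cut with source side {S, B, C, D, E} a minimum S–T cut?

No — its capacity is 19, but the minimum cut has capacity 10.

Given cut capacity: 9 + 6 + 4 = 19.
Augment S→A→C→E→T: bottleneck 4, flow now 4.
Augment S→A→C→F→T: bottleneck 5, flow now 9.
Augment S→B→C→F→T: bottleneck 1, flow now 10.
No augmenting path remains; maximum flow = 10.
In the residual graph, reachable from S: {S, A, B, C, D, E}.
Min-cut edges: C→F (6), E→T (4); capacity 6 + 4 = 10.
Cut capacity 19 exceeds the max flow 10, so it is not minimum.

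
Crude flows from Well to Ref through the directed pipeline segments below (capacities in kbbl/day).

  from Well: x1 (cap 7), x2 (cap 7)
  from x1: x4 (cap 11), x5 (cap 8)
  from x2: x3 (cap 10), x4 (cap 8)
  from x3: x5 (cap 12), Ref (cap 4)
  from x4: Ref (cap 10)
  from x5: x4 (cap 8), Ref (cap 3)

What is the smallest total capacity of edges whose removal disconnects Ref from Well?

Augment Well→x1→x4→Ref: bottleneck 7, flow now 7.
Augment Well→x2→x3→Ref: bottleneck 4, flow now 11.
Augment Well→x2→x4→Ref: bottleneck 3, flow now 14.
No augmenting path remains; maximum flow = 14.
By max-flow min-cut, the minimum cut capacity equals the max flow.
In the residual graph, reachable from Well: {Well}.
Min-cut edges: Well→x1 (7), Well→x2 (7); capacity 7 + 7 = 14.

14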